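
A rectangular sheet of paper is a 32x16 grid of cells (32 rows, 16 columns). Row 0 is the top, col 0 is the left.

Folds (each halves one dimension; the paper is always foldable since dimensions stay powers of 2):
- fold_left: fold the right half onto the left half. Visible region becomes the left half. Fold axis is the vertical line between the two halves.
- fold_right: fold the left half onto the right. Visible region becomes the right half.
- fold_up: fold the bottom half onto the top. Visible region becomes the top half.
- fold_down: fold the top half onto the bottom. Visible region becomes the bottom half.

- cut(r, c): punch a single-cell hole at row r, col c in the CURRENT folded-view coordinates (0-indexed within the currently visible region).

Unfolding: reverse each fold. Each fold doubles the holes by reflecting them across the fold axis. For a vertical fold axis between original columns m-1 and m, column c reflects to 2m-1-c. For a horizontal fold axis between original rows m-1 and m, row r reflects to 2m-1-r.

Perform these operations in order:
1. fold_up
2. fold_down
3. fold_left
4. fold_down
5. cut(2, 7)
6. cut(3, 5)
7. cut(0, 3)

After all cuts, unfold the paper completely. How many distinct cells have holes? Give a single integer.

Answer: 48

Derivation:
Op 1 fold_up: fold axis h@16; visible region now rows[0,16) x cols[0,16) = 16x16
Op 2 fold_down: fold axis h@8; visible region now rows[8,16) x cols[0,16) = 8x16
Op 3 fold_left: fold axis v@8; visible region now rows[8,16) x cols[0,8) = 8x8
Op 4 fold_down: fold axis h@12; visible region now rows[12,16) x cols[0,8) = 4x8
Op 5 cut(2, 7): punch at orig (14,7); cuts so far [(14, 7)]; region rows[12,16) x cols[0,8) = 4x8
Op 6 cut(3, 5): punch at orig (15,5); cuts so far [(14, 7), (15, 5)]; region rows[12,16) x cols[0,8) = 4x8
Op 7 cut(0, 3): punch at orig (12,3); cuts so far [(12, 3), (14, 7), (15, 5)]; region rows[12,16) x cols[0,8) = 4x8
Unfold 1 (reflect across h@12): 6 holes -> [(8, 5), (9, 7), (11, 3), (12, 3), (14, 7), (15, 5)]
Unfold 2 (reflect across v@8): 12 holes -> [(8, 5), (8, 10), (9, 7), (9, 8), (11, 3), (11, 12), (12, 3), (12, 12), (14, 7), (14, 8), (15, 5), (15, 10)]
Unfold 3 (reflect across h@8): 24 holes -> [(0, 5), (0, 10), (1, 7), (1, 8), (3, 3), (3, 12), (4, 3), (4, 12), (6, 7), (6, 8), (7, 5), (7, 10), (8, 5), (8, 10), (9, 7), (9, 8), (11, 3), (11, 12), (12, 3), (12, 12), (14, 7), (14, 8), (15, 5), (15, 10)]
Unfold 4 (reflect across h@16): 48 holes -> [(0, 5), (0, 10), (1, 7), (1, 8), (3, 3), (3, 12), (4, 3), (4, 12), (6, 7), (6, 8), (7, 5), (7, 10), (8, 5), (8, 10), (9, 7), (9, 8), (11, 3), (11, 12), (12, 3), (12, 12), (14, 7), (14, 8), (15, 5), (15, 10), (16, 5), (16, 10), (17, 7), (17, 8), (19, 3), (19, 12), (20, 3), (20, 12), (22, 7), (22, 8), (23, 5), (23, 10), (24, 5), (24, 10), (25, 7), (25, 8), (27, 3), (27, 12), (28, 3), (28, 12), (30, 7), (30, 8), (31, 5), (31, 10)]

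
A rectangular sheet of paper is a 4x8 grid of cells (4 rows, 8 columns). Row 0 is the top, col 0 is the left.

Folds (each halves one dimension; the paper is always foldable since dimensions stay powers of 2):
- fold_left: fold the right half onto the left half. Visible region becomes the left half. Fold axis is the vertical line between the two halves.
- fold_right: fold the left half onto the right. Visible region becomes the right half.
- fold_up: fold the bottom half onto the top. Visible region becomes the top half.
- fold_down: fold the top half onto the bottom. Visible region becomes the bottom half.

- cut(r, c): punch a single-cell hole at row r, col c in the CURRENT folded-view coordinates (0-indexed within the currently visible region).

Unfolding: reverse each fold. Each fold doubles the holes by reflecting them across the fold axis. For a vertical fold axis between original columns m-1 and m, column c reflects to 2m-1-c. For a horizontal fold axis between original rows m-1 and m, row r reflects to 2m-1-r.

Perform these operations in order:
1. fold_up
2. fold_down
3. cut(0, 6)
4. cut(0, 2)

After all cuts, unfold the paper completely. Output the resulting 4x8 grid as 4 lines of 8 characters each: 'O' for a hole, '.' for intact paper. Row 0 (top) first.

Op 1 fold_up: fold axis h@2; visible region now rows[0,2) x cols[0,8) = 2x8
Op 2 fold_down: fold axis h@1; visible region now rows[1,2) x cols[0,8) = 1x8
Op 3 cut(0, 6): punch at orig (1,6); cuts so far [(1, 6)]; region rows[1,2) x cols[0,8) = 1x8
Op 4 cut(0, 2): punch at orig (1,2); cuts so far [(1, 2), (1, 6)]; region rows[1,2) x cols[0,8) = 1x8
Unfold 1 (reflect across h@1): 4 holes -> [(0, 2), (0, 6), (1, 2), (1, 6)]
Unfold 2 (reflect across h@2): 8 holes -> [(0, 2), (0, 6), (1, 2), (1, 6), (2, 2), (2, 6), (3, 2), (3, 6)]

Answer: ..O...O.
..O...O.
..O...O.
..O...O.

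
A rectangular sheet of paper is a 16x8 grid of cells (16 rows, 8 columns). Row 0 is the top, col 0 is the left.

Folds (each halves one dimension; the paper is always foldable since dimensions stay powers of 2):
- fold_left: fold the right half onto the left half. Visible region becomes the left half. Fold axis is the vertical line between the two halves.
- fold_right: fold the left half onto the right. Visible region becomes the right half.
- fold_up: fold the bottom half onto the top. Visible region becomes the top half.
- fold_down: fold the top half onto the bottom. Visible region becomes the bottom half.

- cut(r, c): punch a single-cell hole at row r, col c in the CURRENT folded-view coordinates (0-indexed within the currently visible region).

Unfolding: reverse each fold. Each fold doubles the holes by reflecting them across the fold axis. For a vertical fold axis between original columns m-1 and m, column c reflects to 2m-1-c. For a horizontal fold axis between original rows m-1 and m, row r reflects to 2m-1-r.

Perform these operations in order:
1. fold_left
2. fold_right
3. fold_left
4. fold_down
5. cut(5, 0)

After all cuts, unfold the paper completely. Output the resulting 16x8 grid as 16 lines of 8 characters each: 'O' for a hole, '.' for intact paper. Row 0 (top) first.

Answer: ........
........
OOOOOOOO
........
........
........
........
........
........
........
........
........
........
OOOOOOOO
........
........

Derivation:
Op 1 fold_left: fold axis v@4; visible region now rows[0,16) x cols[0,4) = 16x4
Op 2 fold_right: fold axis v@2; visible region now rows[0,16) x cols[2,4) = 16x2
Op 3 fold_left: fold axis v@3; visible region now rows[0,16) x cols[2,3) = 16x1
Op 4 fold_down: fold axis h@8; visible region now rows[8,16) x cols[2,3) = 8x1
Op 5 cut(5, 0): punch at orig (13,2); cuts so far [(13, 2)]; region rows[8,16) x cols[2,3) = 8x1
Unfold 1 (reflect across h@8): 2 holes -> [(2, 2), (13, 2)]
Unfold 2 (reflect across v@3): 4 holes -> [(2, 2), (2, 3), (13, 2), (13, 3)]
Unfold 3 (reflect across v@2): 8 holes -> [(2, 0), (2, 1), (2, 2), (2, 3), (13, 0), (13, 1), (13, 2), (13, 3)]
Unfold 4 (reflect across v@4): 16 holes -> [(2, 0), (2, 1), (2, 2), (2, 3), (2, 4), (2, 5), (2, 6), (2, 7), (13, 0), (13, 1), (13, 2), (13, 3), (13, 4), (13, 5), (13, 6), (13, 7)]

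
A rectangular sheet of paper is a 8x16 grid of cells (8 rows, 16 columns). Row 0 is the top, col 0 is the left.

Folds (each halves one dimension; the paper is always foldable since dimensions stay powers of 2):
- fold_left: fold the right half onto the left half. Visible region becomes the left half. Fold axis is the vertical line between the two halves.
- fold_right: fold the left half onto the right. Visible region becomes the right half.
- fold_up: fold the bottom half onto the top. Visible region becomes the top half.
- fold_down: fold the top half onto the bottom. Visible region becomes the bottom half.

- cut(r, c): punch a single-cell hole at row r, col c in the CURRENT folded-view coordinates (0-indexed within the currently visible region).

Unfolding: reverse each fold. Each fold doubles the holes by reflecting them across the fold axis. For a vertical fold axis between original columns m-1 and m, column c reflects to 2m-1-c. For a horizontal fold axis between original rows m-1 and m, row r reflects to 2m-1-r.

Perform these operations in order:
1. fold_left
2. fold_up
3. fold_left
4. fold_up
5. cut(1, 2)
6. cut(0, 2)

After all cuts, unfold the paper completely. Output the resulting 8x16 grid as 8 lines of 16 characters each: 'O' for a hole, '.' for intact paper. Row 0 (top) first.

Op 1 fold_left: fold axis v@8; visible region now rows[0,8) x cols[0,8) = 8x8
Op 2 fold_up: fold axis h@4; visible region now rows[0,4) x cols[0,8) = 4x8
Op 3 fold_left: fold axis v@4; visible region now rows[0,4) x cols[0,4) = 4x4
Op 4 fold_up: fold axis h@2; visible region now rows[0,2) x cols[0,4) = 2x4
Op 5 cut(1, 2): punch at orig (1,2); cuts so far [(1, 2)]; region rows[0,2) x cols[0,4) = 2x4
Op 6 cut(0, 2): punch at orig (0,2); cuts so far [(0, 2), (1, 2)]; region rows[0,2) x cols[0,4) = 2x4
Unfold 1 (reflect across h@2): 4 holes -> [(0, 2), (1, 2), (2, 2), (3, 2)]
Unfold 2 (reflect across v@4): 8 holes -> [(0, 2), (0, 5), (1, 2), (1, 5), (2, 2), (2, 5), (3, 2), (3, 5)]
Unfold 3 (reflect across h@4): 16 holes -> [(0, 2), (0, 5), (1, 2), (1, 5), (2, 2), (2, 5), (3, 2), (3, 5), (4, 2), (4, 5), (5, 2), (5, 5), (6, 2), (6, 5), (7, 2), (7, 5)]
Unfold 4 (reflect across v@8): 32 holes -> [(0, 2), (0, 5), (0, 10), (0, 13), (1, 2), (1, 5), (1, 10), (1, 13), (2, 2), (2, 5), (2, 10), (2, 13), (3, 2), (3, 5), (3, 10), (3, 13), (4, 2), (4, 5), (4, 10), (4, 13), (5, 2), (5, 5), (5, 10), (5, 13), (6, 2), (6, 5), (6, 10), (6, 13), (7, 2), (7, 5), (7, 10), (7, 13)]

Answer: ..O..O....O..O..
..O..O....O..O..
..O..O....O..O..
..O..O....O..O..
..O..O....O..O..
..O..O....O..O..
..O..O....O..O..
..O..O....O..O..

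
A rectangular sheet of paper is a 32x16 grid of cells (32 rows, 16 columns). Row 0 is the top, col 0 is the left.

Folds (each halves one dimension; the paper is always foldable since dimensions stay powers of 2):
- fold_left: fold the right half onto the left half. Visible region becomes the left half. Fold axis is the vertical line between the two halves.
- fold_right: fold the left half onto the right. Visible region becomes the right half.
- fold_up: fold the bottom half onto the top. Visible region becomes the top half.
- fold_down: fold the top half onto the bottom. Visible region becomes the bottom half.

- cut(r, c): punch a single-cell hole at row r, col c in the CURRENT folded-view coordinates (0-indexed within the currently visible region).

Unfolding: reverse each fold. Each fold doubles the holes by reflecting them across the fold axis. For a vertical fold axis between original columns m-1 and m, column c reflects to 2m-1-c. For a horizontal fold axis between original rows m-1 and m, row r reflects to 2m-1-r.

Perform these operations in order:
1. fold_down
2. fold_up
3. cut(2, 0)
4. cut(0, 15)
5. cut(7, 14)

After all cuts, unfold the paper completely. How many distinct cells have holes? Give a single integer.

Answer: 12

Derivation:
Op 1 fold_down: fold axis h@16; visible region now rows[16,32) x cols[0,16) = 16x16
Op 2 fold_up: fold axis h@24; visible region now rows[16,24) x cols[0,16) = 8x16
Op 3 cut(2, 0): punch at orig (18,0); cuts so far [(18, 0)]; region rows[16,24) x cols[0,16) = 8x16
Op 4 cut(0, 15): punch at orig (16,15); cuts so far [(16, 15), (18, 0)]; region rows[16,24) x cols[0,16) = 8x16
Op 5 cut(7, 14): punch at orig (23,14); cuts so far [(16, 15), (18, 0), (23, 14)]; region rows[16,24) x cols[0,16) = 8x16
Unfold 1 (reflect across h@24): 6 holes -> [(16, 15), (18, 0), (23, 14), (24, 14), (29, 0), (31, 15)]
Unfold 2 (reflect across h@16): 12 holes -> [(0, 15), (2, 0), (7, 14), (8, 14), (13, 0), (15, 15), (16, 15), (18, 0), (23, 14), (24, 14), (29, 0), (31, 15)]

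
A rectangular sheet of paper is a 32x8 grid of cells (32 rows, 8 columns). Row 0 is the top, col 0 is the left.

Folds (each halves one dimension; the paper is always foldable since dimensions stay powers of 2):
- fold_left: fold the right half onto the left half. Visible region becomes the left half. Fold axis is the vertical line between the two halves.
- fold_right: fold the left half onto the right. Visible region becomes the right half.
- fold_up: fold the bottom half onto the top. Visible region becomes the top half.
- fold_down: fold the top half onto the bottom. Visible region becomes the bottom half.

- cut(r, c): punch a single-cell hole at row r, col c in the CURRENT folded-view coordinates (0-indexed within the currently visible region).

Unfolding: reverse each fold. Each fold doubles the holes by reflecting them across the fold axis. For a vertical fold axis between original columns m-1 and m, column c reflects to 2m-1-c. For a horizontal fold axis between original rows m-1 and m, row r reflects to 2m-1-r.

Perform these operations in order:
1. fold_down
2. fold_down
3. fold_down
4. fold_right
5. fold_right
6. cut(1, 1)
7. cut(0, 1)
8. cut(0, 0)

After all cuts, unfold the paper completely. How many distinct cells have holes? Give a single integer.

Op 1 fold_down: fold axis h@16; visible region now rows[16,32) x cols[0,8) = 16x8
Op 2 fold_down: fold axis h@24; visible region now rows[24,32) x cols[0,8) = 8x8
Op 3 fold_down: fold axis h@28; visible region now rows[28,32) x cols[0,8) = 4x8
Op 4 fold_right: fold axis v@4; visible region now rows[28,32) x cols[4,8) = 4x4
Op 5 fold_right: fold axis v@6; visible region now rows[28,32) x cols[6,8) = 4x2
Op 6 cut(1, 1): punch at orig (29,7); cuts so far [(29, 7)]; region rows[28,32) x cols[6,8) = 4x2
Op 7 cut(0, 1): punch at orig (28,7); cuts so far [(28, 7), (29, 7)]; region rows[28,32) x cols[6,8) = 4x2
Op 8 cut(0, 0): punch at orig (28,6); cuts so far [(28, 6), (28, 7), (29, 7)]; region rows[28,32) x cols[6,8) = 4x2
Unfold 1 (reflect across v@6): 6 holes -> [(28, 4), (28, 5), (28, 6), (28, 7), (29, 4), (29, 7)]
Unfold 2 (reflect across v@4): 12 holes -> [(28, 0), (28, 1), (28, 2), (28, 3), (28, 4), (28, 5), (28, 6), (28, 7), (29, 0), (29, 3), (29, 4), (29, 7)]
Unfold 3 (reflect across h@28): 24 holes -> [(26, 0), (26, 3), (26, 4), (26, 7), (27, 0), (27, 1), (27, 2), (27, 3), (27, 4), (27, 5), (27, 6), (27, 7), (28, 0), (28, 1), (28, 2), (28, 3), (28, 4), (28, 5), (28, 6), (28, 7), (29, 0), (29, 3), (29, 4), (29, 7)]
Unfold 4 (reflect across h@24): 48 holes -> [(18, 0), (18, 3), (18, 4), (18, 7), (19, 0), (19, 1), (19, 2), (19, 3), (19, 4), (19, 5), (19, 6), (19, 7), (20, 0), (20, 1), (20, 2), (20, 3), (20, 4), (20, 5), (20, 6), (20, 7), (21, 0), (21, 3), (21, 4), (21, 7), (26, 0), (26, 3), (26, 4), (26, 7), (27, 0), (27, 1), (27, 2), (27, 3), (27, 4), (27, 5), (27, 6), (27, 7), (28, 0), (28, 1), (28, 2), (28, 3), (28, 4), (28, 5), (28, 6), (28, 7), (29, 0), (29, 3), (29, 4), (29, 7)]
Unfold 5 (reflect across h@16): 96 holes -> [(2, 0), (2, 3), (2, 4), (2, 7), (3, 0), (3, 1), (3, 2), (3, 3), (3, 4), (3, 5), (3, 6), (3, 7), (4, 0), (4, 1), (4, 2), (4, 3), (4, 4), (4, 5), (4, 6), (4, 7), (5, 0), (5, 3), (5, 4), (5, 7), (10, 0), (10, 3), (10, 4), (10, 7), (11, 0), (11, 1), (11, 2), (11, 3), (11, 4), (11, 5), (11, 6), (11, 7), (12, 0), (12, 1), (12, 2), (12, 3), (12, 4), (12, 5), (12, 6), (12, 7), (13, 0), (13, 3), (13, 4), (13, 7), (18, 0), (18, 3), (18, 4), (18, 7), (19, 0), (19, 1), (19, 2), (19, 3), (19, 4), (19, 5), (19, 6), (19, 7), (20, 0), (20, 1), (20, 2), (20, 3), (20, 4), (20, 5), (20, 6), (20, 7), (21, 0), (21, 3), (21, 4), (21, 7), (26, 0), (26, 3), (26, 4), (26, 7), (27, 0), (27, 1), (27, 2), (27, 3), (27, 4), (27, 5), (27, 6), (27, 7), (28, 0), (28, 1), (28, 2), (28, 3), (28, 4), (28, 5), (28, 6), (28, 7), (29, 0), (29, 3), (29, 4), (29, 7)]

Answer: 96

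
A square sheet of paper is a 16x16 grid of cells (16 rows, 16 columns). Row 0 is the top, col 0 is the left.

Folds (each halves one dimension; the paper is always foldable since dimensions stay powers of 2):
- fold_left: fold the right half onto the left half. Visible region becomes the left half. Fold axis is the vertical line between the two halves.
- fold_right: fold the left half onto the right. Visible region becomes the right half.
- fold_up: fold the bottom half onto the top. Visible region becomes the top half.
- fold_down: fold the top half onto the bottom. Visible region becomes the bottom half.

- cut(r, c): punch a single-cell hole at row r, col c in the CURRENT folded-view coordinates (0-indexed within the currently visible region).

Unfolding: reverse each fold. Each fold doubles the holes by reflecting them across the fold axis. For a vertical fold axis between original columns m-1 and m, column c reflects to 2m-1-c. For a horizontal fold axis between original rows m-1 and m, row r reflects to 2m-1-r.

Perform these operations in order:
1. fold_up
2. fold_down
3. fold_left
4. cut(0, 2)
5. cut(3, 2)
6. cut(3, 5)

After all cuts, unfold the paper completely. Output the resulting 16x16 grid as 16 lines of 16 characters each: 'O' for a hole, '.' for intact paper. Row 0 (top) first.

Answer: ..O..O....O..O..
................
................
..O..........O..
..O..........O..
................
................
..O..O....O..O..
..O..O....O..O..
................
................
..O..........O..
..O..........O..
................
................
..O..O....O..O..

Derivation:
Op 1 fold_up: fold axis h@8; visible region now rows[0,8) x cols[0,16) = 8x16
Op 2 fold_down: fold axis h@4; visible region now rows[4,8) x cols[0,16) = 4x16
Op 3 fold_left: fold axis v@8; visible region now rows[4,8) x cols[0,8) = 4x8
Op 4 cut(0, 2): punch at orig (4,2); cuts so far [(4, 2)]; region rows[4,8) x cols[0,8) = 4x8
Op 5 cut(3, 2): punch at orig (7,2); cuts so far [(4, 2), (7, 2)]; region rows[4,8) x cols[0,8) = 4x8
Op 6 cut(3, 5): punch at orig (7,5); cuts so far [(4, 2), (7, 2), (7, 5)]; region rows[4,8) x cols[0,8) = 4x8
Unfold 1 (reflect across v@8): 6 holes -> [(4, 2), (4, 13), (7, 2), (7, 5), (7, 10), (7, 13)]
Unfold 2 (reflect across h@4): 12 holes -> [(0, 2), (0, 5), (0, 10), (0, 13), (3, 2), (3, 13), (4, 2), (4, 13), (7, 2), (7, 5), (7, 10), (7, 13)]
Unfold 3 (reflect across h@8): 24 holes -> [(0, 2), (0, 5), (0, 10), (0, 13), (3, 2), (3, 13), (4, 2), (4, 13), (7, 2), (7, 5), (7, 10), (7, 13), (8, 2), (8, 5), (8, 10), (8, 13), (11, 2), (11, 13), (12, 2), (12, 13), (15, 2), (15, 5), (15, 10), (15, 13)]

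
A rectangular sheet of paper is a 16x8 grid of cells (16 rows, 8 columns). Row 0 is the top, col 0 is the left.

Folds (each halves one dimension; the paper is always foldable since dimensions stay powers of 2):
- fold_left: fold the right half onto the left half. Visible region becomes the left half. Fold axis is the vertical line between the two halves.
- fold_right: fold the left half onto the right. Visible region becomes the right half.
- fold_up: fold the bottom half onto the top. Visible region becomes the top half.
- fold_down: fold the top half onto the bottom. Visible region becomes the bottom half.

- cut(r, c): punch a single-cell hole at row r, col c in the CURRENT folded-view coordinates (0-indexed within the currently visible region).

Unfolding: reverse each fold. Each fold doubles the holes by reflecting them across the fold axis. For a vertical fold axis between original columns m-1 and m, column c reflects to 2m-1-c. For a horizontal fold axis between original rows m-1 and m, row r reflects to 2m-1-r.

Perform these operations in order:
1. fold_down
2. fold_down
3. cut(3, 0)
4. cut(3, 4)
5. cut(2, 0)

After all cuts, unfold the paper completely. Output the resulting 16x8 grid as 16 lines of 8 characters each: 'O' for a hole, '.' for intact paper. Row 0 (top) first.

Answer: O...O...
O.......
........
........
........
........
O.......
O...O...
O...O...
O.......
........
........
........
........
O.......
O...O...

Derivation:
Op 1 fold_down: fold axis h@8; visible region now rows[8,16) x cols[0,8) = 8x8
Op 2 fold_down: fold axis h@12; visible region now rows[12,16) x cols[0,8) = 4x8
Op 3 cut(3, 0): punch at orig (15,0); cuts so far [(15, 0)]; region rows[12,16) x cols[0,8) = 4x8
Op 4 cut(3, 4): punch at orig (15,4); cuts so far [(15, 0), (15, 4)]; region rows[12,16) x cols[0,8) = 4x8
Op 5 cut(2, 0): punch at orig (14,0); cuts so far [(14, 0), (15, 0), (15, 4)]; region rows[12,16) x cols[0,8) = 4x8
Unfold 1 (reflect across h@12): 6 holes -> [(8, 0), (8, 4), (9, 0), (14, 0), (15, 0), (15, 4)]
Unfold 2 (reflect across h@8): 12 holes -> [(0, 0), (0, 4), (1, 0), (6, 0), (7, 0), (7, 4), (8, 0), (8, 4), (9, 0), (14, 0), (15, 0), (15, 4)]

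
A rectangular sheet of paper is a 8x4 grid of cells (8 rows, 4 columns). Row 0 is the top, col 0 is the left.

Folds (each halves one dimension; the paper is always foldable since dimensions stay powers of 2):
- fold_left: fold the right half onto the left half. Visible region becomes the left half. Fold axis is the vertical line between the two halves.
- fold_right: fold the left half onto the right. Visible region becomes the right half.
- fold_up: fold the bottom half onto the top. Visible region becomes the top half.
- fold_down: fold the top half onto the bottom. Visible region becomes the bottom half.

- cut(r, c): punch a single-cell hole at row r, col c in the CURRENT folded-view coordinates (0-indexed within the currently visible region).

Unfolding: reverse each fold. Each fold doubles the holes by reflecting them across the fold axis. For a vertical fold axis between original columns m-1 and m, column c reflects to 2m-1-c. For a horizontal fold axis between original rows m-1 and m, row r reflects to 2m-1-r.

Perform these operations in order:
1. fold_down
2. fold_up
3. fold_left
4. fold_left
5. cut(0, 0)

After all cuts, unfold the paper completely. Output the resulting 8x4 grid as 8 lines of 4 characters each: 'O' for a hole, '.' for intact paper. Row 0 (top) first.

Answer: OOOO
....
....
OOOO
OOOO
....
....
OOOO

Derivation:
Op 1 fold_down: fold axis h@4; visible region now rows[4,8) x cols[0,4) = 4x4
Op 2 fold_up: fold axis h@6; visible region now rows[4,6) x cols[0,4) = 2x4
Op 3 fold_left: fold axis v@2; visible region now rows[4,6) x cols[0,2) = 2x2
Op 4 fold_left: fold axis v@1; visible region now rows[4,6) x cols[0,1) = 2x1
Op 5 cut(0, 0): punch at orig (4,0); cuts so far [(4, 0)]; region rows[4,6) x cols[0,1) = 2x1
Unfold 1 (reflect across v@1): 2 holes -> [(4, 0), (4, 1)]
Unfold 2 (reflect across v@2): 4 holes -> [(4, 0), (4, 1), (4, 2), (4, 3)]
Unfold 3 (reflect across h@6): 8 holes -> [(4, 0), (4, 1), (4, 2), (4, 3), (7, 0), (7, 1), (7, 2), (7, 3)]
Unfold 4 (reflect across h@4): 16 holes -> [(0, 0), (0, 1), (0, 2), (0, 3), (3, 0), (3, 1), (3, 2), (3, 3), (4, 0), (4, 1), (4, 2), (4, 3), (7, 0), (7, 1), (7, 2), (7, 3)]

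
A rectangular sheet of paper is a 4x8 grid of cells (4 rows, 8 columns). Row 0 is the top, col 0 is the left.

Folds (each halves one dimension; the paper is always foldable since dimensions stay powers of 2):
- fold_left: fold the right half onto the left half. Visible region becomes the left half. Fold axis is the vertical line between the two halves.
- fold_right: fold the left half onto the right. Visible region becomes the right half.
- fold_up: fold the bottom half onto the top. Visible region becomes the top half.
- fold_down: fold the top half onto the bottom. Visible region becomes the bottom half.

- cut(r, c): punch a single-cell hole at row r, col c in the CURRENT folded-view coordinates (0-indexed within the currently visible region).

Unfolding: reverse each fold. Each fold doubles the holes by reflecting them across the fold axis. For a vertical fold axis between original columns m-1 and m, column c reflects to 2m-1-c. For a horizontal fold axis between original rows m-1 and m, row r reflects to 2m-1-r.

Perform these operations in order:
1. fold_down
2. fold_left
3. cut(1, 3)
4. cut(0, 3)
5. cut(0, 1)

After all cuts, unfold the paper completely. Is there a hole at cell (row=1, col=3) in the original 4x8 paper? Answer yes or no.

Op 1 fold_down: fold axis h@2; visible region now rows[2,4) x cols[0,8) = 2x8
Op 2 fold_left: fold axis v@4; visible region now rows[2,4) x cols[0,4) = 2x4
Op 3 cut(1, 3): punch at orig (3,3); cuts so far [(3, 3)]; region rows[2,4) x cols[0,4) = 2x4
Op 4 cut(0, 3): punch at orig (2,3); cuts so far [(2, 3), (3, 3)]; region rows[2,4) x cols[0,4) = 2x4
Op 5 cut(0, 1): punch at orig (2,1); cuts so far [(2, 1), (2, 3), (3, 3)]; region rows[2,4) x cols[0,4) = 2x4
Unfold 1 (reflect across v@4): 6 holes -> [(2, 1), (2, 3), (2, 4), (2, 6), (3, 3), (3, 4)]
Unfold 2 (reflect across h@2): 12 holes -> [(0, 3), (0, 4), (1, 1), (1, 3), (1, 4), (1, 6), (2, 1), (2, 3), (2, 4), (2, 6), (3, 3), (3, 4)]
Holes: [(0, 3), (0, 4), (1, 1), (1, 3), (1, 4), (1, 6), (2, 1), (2, 3), (2, 4), (2, 6), (3, 3), (3, 4)]

Answer: yes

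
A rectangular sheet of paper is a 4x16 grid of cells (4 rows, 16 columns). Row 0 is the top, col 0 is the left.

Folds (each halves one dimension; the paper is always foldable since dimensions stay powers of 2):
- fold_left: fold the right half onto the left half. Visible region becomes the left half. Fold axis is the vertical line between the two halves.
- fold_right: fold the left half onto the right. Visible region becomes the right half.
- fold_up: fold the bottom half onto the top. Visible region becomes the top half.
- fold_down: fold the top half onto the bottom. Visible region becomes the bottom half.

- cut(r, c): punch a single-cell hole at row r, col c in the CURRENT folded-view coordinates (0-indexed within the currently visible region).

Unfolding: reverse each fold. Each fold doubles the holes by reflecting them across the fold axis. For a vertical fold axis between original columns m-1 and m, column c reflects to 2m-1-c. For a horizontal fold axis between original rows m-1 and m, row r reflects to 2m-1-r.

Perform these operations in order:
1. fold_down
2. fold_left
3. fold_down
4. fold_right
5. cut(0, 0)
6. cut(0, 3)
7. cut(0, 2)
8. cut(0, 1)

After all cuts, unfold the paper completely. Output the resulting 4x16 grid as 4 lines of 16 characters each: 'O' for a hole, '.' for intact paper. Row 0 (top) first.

Op 1 fold_down: fold axis h@2; visible region now rows[2,4) x cols[0,16) = 2x16
Op 2 fold_left: fold axis v@8; visible region now rows[2,4) x cols[0,8) = 2x8
Op 3 fold_down: fold axis h@3; visible region now rows[3,4) x cols[0,8) = 1x8
Op 4 fold_right: fold axis v@4; visible region now rows[3,4) x cols[4,8) = 1x4
Op 5 cut(0, 0): punch at orig (3,4); cuts so far [(3, 4)]; region rows[3,4) x cols[4,8) = 1x4
Op 6 cut(0, 3): punch at orig (3,7); cuts so far [(3, 4), (3, 7)]; region rows[3,4) x cols[4,8) = 1x4
Op 7 cut(0, 2): punch at orig (3,6); cuts so far [(3, 4), (3, 6), (3, 7)]; region rows[3,4) x cols[4,8) = 1x4
Op 8 cut(0, 1): punch at orig (3,5); cuts so far [(3, 4), (3, 5), (3, 6), (3, 7)]; region rows[3,4) x cols[4,8) = 1x4
Unfold 1 (reflect across v@4): 8 holes -> [(3, 0), (3, 1), (3, 2), (3, 3), (3, 4), (3, 5), (3, 6), (3, 7)]
Unfold 2 (reflect across h@3): 16 holes -> [(2, 0), (2, 1), (2, 2), (2, 3), (2, 4), (2, 5), (2, 6), (2, 7), (3, 0), (3, 1), (3, 2), (3, 3), (3, 4), (3, 5), (3, 6), (3, 7)]
Unfold 3 (reflect across v@8): 32 holes -> [(2, 0), (2, 1), (2, 2), (2, 3), (2, 4), (2, 5), (2, 6), (2, 7), (2, 8), (2, 9), (2, 10), (2, 11), (2, 12), (2, 13), (2, 14), (2, 15), (3, 0), (3, 1), (3, 2), (3, 3), (3, 4), (3, 5), (3, 6), (3, 7), (3, 8), (3, 9), (3, 10), (3, 11), (3, 12), (3, 13), (3, 14), (3, 15)]
Unfold 4 (reflect across h@2): 64 holes -> [(0, 0), (0, 1), (0, 2), (0, 3), (0, 4), (0, 5), (0, 6), (0, 7), (0, 8), (0, 9), (0, 10), (0, 11), (0, 12), (0, 13), (0, 14), (0, 15), (1, 0), (1, 1), (1, 2), (1, 3), (1, 4), (1, 5), (1, 6), (1, 7), (1, 8), (1, 9), (1, 10), (1, 11), (1, 12), (1, 13), (1, 14), (1, 15), (2, 0), (2, 1), (2, 2), (2, 3), (2, 4), (2, 5), (2, 6), (2, 7), (2, 8), (2, 9), (2, 10), (2, 11), (2, 12), (2, 13), (2, 14), (2, 15), (3, 0), (3, 1), (3, 2), (3, 3), (3, 4), (3, 5), (3, 6), (3, 7), (3, 8), (3, 9), (3, 10), (3, 11), (3, 12), (3, 13), (3, 14), (3, 15)]

Answer: OOOOOOOOOOOOOOOO
OOOOOOOOOOOOOOOO
OOOOOOOOOOOOOOOO
OOOOOOOOOOOOOOOO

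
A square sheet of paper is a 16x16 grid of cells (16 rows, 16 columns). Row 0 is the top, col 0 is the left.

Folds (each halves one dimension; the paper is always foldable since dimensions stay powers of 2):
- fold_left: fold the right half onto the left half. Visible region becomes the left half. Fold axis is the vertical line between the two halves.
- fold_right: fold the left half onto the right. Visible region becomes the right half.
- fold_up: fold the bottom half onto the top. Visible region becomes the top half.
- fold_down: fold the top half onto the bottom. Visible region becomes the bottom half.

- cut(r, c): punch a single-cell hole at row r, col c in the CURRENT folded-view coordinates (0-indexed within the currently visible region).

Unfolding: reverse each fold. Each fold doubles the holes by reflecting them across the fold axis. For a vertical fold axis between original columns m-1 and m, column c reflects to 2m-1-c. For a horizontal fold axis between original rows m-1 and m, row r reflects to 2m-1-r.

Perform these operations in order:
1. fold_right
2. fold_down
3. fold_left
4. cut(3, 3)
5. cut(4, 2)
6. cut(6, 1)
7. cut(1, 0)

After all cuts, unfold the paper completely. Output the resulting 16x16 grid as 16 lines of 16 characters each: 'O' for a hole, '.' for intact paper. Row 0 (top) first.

Op 1 fold_right: fold axis v@8; visible region now rows[0,16) x cols[8,16) = 16x8
Op 2 fold_down: fold axis h@8; visible region now rows[8,16) x cols[8,16) = 8x8
Op 3 fold_left: fold axis v@12; visible region now rows[8,16) x cols[8,12) = 8x4
Op 4 cut(3, 3): punch at orig (11,11); cuts so far [(11, 11)]; region rows[8,16) x cols[8,12) = 8x4
Op 5 cut(4, 2): punch at orig (12,10); cuts so far [(11, 11), (12, 10)]; region rows[8,16) x cols[8,12) = 8x4
Op 6 cut(6, 1): punch at orig (14,9); cuts so far [(11, 11), (12, 10), (14, 9)]; region rows[8,16) x cols[8,12) = 8x4
Op 7 cut(1, 0): punch at orig (9,8); cuts so far [(9, 8), (11, 11), (12, 10), (14, 9)]; region rows[8,16) x cols[8,12) = 8x4
Unfold 1 (reflect across v@12): 8 holes -> [(9, 8), (9, 15), (11, 11), (11, 12), (12, 10), (12, 13), (14, 9), (14, 14)]
Unfold 2 (reflect across h@8): 16 holes -> [(1, 9), (1, 14), (3, 10), (3, 13), (4, 11), (4, 12), (6, 8), (6, 15), (9, 8), (9, 15), (11, 11), (11, 12), (12, 10), (12, 13), (14, 9), (14, 14)]
Unfold 3 (reflect across v@8): 32 holes -> [(1, 1), (1, 6), (1, 9), (1, 14), (3, 2), (3, 5), (3, 10), (3, 13), (4, 3), (4, 4), (4, 11), (4, 12), (6, 0), (6, 7), (6, 8), (6, 15), (9, 0), (9, 7), (9, 8), (9, 15), (11, 3), (11, 4), (11, 11), (11, 12), (12, 2), (12, 5), (12, 10), (12, 13), (14, 1), (14, 6), (14, 9), (14, 14)]

Answer: ................
.O....O..O....O.
................
..O..O....O..O..
...OO......OO...
................
O......OO......O
................
................
O......OO......O
................
...OO......OO...
..O..O....O..O..
................
.O....O..O....O.
................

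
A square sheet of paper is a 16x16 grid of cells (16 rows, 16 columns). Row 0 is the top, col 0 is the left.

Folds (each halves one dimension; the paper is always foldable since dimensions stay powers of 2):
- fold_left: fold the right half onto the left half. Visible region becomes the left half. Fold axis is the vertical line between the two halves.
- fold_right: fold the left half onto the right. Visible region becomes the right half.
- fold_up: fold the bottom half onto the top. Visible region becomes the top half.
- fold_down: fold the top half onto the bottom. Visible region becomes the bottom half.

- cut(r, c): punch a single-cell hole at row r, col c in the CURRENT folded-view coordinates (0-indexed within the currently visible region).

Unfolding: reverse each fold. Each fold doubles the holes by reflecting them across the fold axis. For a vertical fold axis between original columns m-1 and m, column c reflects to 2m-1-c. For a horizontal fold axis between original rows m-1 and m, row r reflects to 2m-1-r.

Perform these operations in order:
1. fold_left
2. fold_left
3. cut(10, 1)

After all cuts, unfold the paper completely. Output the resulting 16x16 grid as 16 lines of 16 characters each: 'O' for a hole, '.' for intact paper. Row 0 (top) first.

Op 1 fold_left: fold axis v@8; visible region now rows[0,16) x cols[0,8) = 16x8
Op 2 fold_left: fold axis v@4; visible region now rows[0,16) x cols[0,4) = 16x4
Op 3 cut(10, 1): punch at orig (10,1); cuts so far [(10, 1)]; region rows[0,16) x cols[0,4) = 16x4
Unfold 1 (reflect across v@4): 2 holes -> [(10, 1), (10, 6)]
Unfold 2 (reflect across v@8): 4 holes -> [(10, 1), (10, 6), (10, 9), (10, 14)]

Answer: ................
................
................
................
................
................
................
................
................
................
.O....O..O....O.
................
................
................
................
................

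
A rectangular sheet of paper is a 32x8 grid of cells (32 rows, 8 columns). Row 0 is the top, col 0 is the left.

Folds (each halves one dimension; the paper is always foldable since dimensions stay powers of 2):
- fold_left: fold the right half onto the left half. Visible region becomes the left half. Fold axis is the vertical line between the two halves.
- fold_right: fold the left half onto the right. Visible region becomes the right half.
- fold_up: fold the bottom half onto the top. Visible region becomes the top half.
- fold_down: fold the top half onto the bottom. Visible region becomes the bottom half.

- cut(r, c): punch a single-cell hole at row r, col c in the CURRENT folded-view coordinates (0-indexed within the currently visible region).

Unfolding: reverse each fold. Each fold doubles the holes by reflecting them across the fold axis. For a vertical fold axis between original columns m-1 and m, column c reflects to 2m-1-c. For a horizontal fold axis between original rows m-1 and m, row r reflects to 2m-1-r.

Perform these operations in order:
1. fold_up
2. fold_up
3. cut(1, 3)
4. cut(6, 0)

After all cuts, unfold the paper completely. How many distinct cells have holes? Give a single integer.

Op 1 fold_up: fold axis h@16; visible region now rows[0,16) x cols[0,8) = 16x8
Op 2 fold_up: fold axis h@8; visible region now rows[0,8) x cols[0,8) = 8x8
Op 3 cut(1, 3): punch at orig (1,3); cuts so far [(1, 3)]; region rows[0,8) x cols[0,8) = 8x8
Op 4 cut(6, 0): punch at orig (6,0); cuts so far [(1, 3), (6, 0)]; region rows[0,8) x cols[0,8) = 8x8
Unfold 1 (reflect across h@8): 4 holes -> [(1, 3), (6, 0), (9, 0), (14, 3)]
Unfold 2 (reflect across h@16): 8 holes -> [(1, 3), (6, 0), (9, 0), (14, 3), (17, 3), (22, 0), (25, 0), (30, 3)]

Answer: 8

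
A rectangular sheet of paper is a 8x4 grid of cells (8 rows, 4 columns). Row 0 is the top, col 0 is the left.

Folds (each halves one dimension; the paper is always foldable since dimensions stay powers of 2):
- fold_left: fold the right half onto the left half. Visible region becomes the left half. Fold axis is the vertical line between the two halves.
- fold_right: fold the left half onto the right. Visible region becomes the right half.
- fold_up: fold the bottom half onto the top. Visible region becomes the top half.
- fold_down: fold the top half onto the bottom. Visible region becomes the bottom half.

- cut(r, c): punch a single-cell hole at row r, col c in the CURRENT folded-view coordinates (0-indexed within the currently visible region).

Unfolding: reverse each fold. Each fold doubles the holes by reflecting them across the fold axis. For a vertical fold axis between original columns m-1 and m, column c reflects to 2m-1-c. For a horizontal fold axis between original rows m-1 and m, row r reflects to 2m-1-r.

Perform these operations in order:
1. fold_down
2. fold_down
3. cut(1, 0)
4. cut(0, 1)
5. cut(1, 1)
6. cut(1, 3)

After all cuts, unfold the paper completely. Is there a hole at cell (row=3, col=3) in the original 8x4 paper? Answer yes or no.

Answer: yes

Derivation:
Op 1 fold_down: fold axis h@4; visible region now rows[4,8) x cols[0,4) = 4x4
Op 2 fold_down: fold axis h@6; visible region now rows[6,8) x cols[0,4) = 2x4
Op 3 cut(1, 0): punch at orig (7,0); cuts so far [(7, 0)]; region rows[6,8) x cols[0,4) = 2x4
Op 4 cut(0, 1): punch at orig (6,1); cuts so far [(6, 1), (7, 0)]; region rows[6,8) x cols[0,4) = 2x4
Op 5 cut(1, 1): punch at orig (7,1); cuts so far [(6, 1), (7, 0), (7, 1)]; region rows[6,8) x cols[0,4) = 2x4
Op 6 cut(1, 3): punch at orig (7,3); cuts so far [(6, 1), (7, 0), (7, 1), (7, 3)]; region rows[6,8) x cols[0,4) = 2x4
Unfold 1 (reflect across h@6): 8 holes -> [(4, 0), (4, 1), (4, 3), (5, 1), (6, 1), (7, 0), (7, 1), (7, 3)]
Unfold 2 (reflect across h@4): 16 holes -> [(0, 0), (0, 1), (0, 3), (1, 1), (2, 1), (3, 0), (3, 1), (3, 3), (4, 0), (4, 1), (4, 3), (5, 1), (6, 1), (7, 0), (7, 1), (7, 3)]
Holes: [(0, 0), (0, 1), (0, 3), (1, 1), (2, 1), (3, 0), (3, 1), (3, 3), (4, 0), (4, 1), (4, 3), (5, 1), (6, 1), (7, 0), (7, 1), (7, 3)]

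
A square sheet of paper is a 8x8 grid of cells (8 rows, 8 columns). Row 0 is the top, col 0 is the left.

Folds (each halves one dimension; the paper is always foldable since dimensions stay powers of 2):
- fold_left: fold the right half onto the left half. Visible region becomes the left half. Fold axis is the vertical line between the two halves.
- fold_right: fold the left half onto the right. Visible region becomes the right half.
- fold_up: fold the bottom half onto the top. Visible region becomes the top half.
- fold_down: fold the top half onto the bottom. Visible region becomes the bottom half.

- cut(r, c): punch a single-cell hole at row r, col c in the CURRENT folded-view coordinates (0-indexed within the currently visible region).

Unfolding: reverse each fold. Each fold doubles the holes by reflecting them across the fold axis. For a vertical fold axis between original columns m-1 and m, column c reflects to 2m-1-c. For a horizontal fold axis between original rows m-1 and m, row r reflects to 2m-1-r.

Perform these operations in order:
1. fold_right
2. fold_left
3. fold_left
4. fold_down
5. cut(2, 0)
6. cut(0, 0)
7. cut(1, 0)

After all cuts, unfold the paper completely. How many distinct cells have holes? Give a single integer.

Answer: 48

Derivation:
Op 1 fold_right: fold axis v@4; visible region now rows[0,8) x cols[4,8) = 8x4
Op 2 fold_left: fold axis v@6; visible region now rows[0,8) x cols[4,6) = 8x2
Op 3 fold_left: fold axis v@5; visible region now rows[0,8) x cols[4,5) = 8x1
Op 4 fold_down: fold axis h@4; visible region now rows[4,8) x cols[4,5) = 4x1
Op 5 cut(2, 0): punch at orig (6,4); cuts so far [(6, 4)]; region rows[4,8) x cols[4,5) = 4x1
Op 6 cut(0, 0): punch at orig (4,4); cuts so far [(4, 4), (6, 4)]; region rows[4,8) x cols[4,5) = 4x1
Op 7 cut(1, 0): punch at orig (5,4); cuts so far [(4, 4), (5, 4), (6, 4)]; region rows[4,8) x cols[4,5) = 4x1
Unfold 1 (reflect across h@4): 6 holes -> [(1, 4), (2, 4), (3, 4), (4, 4), (5, 4), (6, 4)]
Unfold 2 (reflect across v@5): 12 holes -> [(1, 4), (1, 5), (2, 4), (2, 5), (3, 4), (3, 5), (4, 4), (4, 5), (5, 4), (5, 5), (6, 4), (6, 5)]
Unfold 3 (reflect across v@6): 24 holes -> [(1, 4), (1, 5), (1, 6), (1, 7), (2, 4), (2, 5), (2, 6), (2, 7), (3, 4), (3, 5), (3, 6), (3, 7), (4, 4), (4, 5), (4, 6), (4, 7), (5, 4), (5, 5), (5, 6), (5, 7), (6, 4), (6, 5), (6, 6), (6, 7)]
Unfold 4 (reflect across v@4): 48 holes -> [(1, 0), (1, 1), (1, 2), (1, 3), (1, 4), (1, 5), (1, 6), (1, 7), (2, 0), (2, 1), (2, 2), (2, 3), (2, 4), (2, 5), (2, 6), (2, 7), (3, 0), (3, 1), (3, 2), (3, 3), (3, 4), (3, 5), (3, 6), (3, 7), (4, 0), (4, 1), (4, 2), (4, 3), (4, 4), (4, 5), (4, 6), (4, 7), (5, 0), (5, 1), (5, 2), (5, 3), (5, 4), (5, 5), (5, 6), (5, 7), (6, 0), (6, 1), (6, 2), (6, 3), (6, 4), (6, 5), (6, 6), (6, 7)]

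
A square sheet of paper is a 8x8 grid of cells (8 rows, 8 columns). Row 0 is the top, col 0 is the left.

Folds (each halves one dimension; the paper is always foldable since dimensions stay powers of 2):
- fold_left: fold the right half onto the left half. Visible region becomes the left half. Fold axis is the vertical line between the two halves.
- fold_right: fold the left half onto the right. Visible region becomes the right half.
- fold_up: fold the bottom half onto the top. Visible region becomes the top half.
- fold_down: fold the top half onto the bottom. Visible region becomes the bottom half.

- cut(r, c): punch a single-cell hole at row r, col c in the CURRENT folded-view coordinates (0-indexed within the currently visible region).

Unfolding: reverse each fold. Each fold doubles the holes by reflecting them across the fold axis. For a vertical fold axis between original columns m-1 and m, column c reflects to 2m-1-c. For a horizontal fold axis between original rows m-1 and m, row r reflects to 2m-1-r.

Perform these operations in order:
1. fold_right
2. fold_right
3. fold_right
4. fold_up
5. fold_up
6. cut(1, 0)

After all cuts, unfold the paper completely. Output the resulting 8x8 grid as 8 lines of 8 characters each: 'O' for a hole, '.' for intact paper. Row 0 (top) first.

Answer: ........
OOOOOOOO
OOOOOOOO
........
........
OOOOOOOO
OOOOOOOO
........

Derivation:
Op 1 fold_right: fold axis v@4; visible region now rows[0,8) x cols[4,8) = 8x4
Op 2 fold_right: fold axis v@6; visible region now rows[0,8) x cols[6,8) = 8x2
Op 3 fold_right: fold axis v@7; visible region now rows[0,8) x cols[7,8) = 8x1
Op 4 fold_up: fold axis h@4; visible region now rows[0,4) x cols[7,8) = 4x1
Op 5 fold_up: fold axis h@2; visible region now rows[0,2) x cols[7,8) = 2x1
Op 6 cut(1, 0): punch at orig (1,7); cuts so far [(1, 7)]; region rows[0,2) x cols[7,8) = 2x1
Unfold 1 (reflect across h@2): 2 holes -> [(1, 7), (2, 7)]
Unfold 2 (reflect across h@4): 4 holes -> [(1, 7), (2, 7), (5, 7), (6, 7)]
Unfold 3 (reflect across v@7): 8 holes -> [(1, 6), (1, 7), (2, 6), (2, 7), (5, 6), (5, 7), (6, 6), (6, 7)]
Unfold 4 (reflect across v@6): 16 holes -> [(1, 4), (1, 5), (1, 6), (1, 7), (2, 4), (2, 5), (2, 6), (2, 7), (5, 4), (5, 5), (5, 6), (5, 7), (6, 4), (6, 5), (6, 6), (6, 7)]
Unfold 5 (reflect across v@4): 32 holes -> [(1, 0), (1, 1), (1, 2), (1, 3), (1, 4), (1, 5), (1, 6), (1, 7), (2, 0), (2, 1), (2, 2), (2, 3), (2, 4), (2, 5), (2, 6), (2, 7), (5, 0), (5, 1), (5, 2), (5, 3), (5, 4), (5, 5), (5, 6), (5, 7), (6, 0), (6, 1), (6, 2), (6, 3), (6, 4), (6, 5), (6, 6), (6, 7)]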